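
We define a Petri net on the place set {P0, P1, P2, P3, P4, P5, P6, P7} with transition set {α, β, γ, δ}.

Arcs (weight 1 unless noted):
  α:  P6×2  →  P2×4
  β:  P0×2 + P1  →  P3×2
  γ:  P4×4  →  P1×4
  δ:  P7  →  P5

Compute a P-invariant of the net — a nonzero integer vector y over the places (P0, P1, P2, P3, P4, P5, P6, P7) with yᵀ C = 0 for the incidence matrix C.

y = (P0:1, P1:0, P2:0, P3:1, P4:0, P5:0, P6:0, P7:0)

Incidence matrix C (rows=places, cols=transitions):
        α    β    γ    δ
   P0   0   -2    0    0
   P1   0   -1    4    0
   P2   4    0    0    0
   P3   0    2    0    0
   P4   0    0   -4    0
   P5   0    0    0    1
   P6  -2    0    0    0
   P7   0    0    0   -1

Candidate y = [1, 0, 0, 1, 0, 0, 0, 0]; check y·C column-wise:
  col α: 1·0 + 0·4 + 1·0 + 0·-2 = 0
  col β: 1·-2 + 0·-1 + 1·2 = 0
  col γ: 1·0 + 0·4 + 1·0 + 0·-4 = 0
  col δ: 1·0 + 1·0 + 0·1 + 0·-1 = 0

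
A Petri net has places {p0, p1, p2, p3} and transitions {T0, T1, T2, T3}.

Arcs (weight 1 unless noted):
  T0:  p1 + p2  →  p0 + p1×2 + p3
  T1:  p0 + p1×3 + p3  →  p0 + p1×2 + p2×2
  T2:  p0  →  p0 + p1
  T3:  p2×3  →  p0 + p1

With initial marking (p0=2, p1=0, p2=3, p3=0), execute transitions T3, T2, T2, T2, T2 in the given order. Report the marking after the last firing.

(p0=3, p1=5, p2=0, p3=0)

step 1: fire T3:  (p0=2, p1=0, p2=3, p3=0) → (p0=3, p1=1, p2=0, p3=0)
step 2: fire T2:  (p0=3, p1=1, p2=0, p3=0) → (p0=3, p1=2, p2=0, p3=0)
step 3: fire T2:  (p0=3, p1=2, p2=0, p3=0) → (p0=3, p1=3, p2=0, p3=0)
step 4: fire T2:  (p0=3, p1=3, p2=0, p3=0) → (p0=3, p1=4, p2=0, p3=0)
step 5: fire T2:  (p0=3, p1=4, p2=0, p3=0) → (p0=3, p1=5, p2=0, p3=0)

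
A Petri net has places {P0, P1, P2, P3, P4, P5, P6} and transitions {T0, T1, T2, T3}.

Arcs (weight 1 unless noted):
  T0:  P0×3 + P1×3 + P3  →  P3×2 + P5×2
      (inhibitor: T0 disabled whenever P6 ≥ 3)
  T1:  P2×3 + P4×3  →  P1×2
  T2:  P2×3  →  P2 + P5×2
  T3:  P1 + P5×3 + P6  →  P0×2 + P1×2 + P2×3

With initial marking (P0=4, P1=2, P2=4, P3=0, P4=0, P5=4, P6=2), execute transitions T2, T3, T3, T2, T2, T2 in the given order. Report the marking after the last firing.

step 1: fire T2:  (P0=4, P1=2, P2=4, P3=0, P4=0, P5=4, P6=2) → (P0=4, P1=2, P2=2, P3=0, P4=0, P5=6, P6=2)
step 2: fire T3:  (P0=4, P1=2, P2=2, P3=0, P4=0, P5=6, P6=2) → (P0=6, P1=3, P2=5, P3=0, P4=0, P5=3, P6=1)
step 3: fire T3:  (P0=6, P1=3, P2=5, P3=0, P4=0, P5=3, P6=1) → (P0=8, P1=4, P2=8, P3=0, P4=0, P5=0, P6=0)
step 4: fire T2:  (P0=8, P1=4, P2=8, P3=0, P4=0, P5=0, P6=0) → (P0=8, P1=4, P2=6, P3=0, P4=0, P5=2, P6=0)
step 5: fire T2:  (P0=8, P1=4, P2=6, P3=0, P4=0, P5=2, P6=0) → (P0=8, P1=4, P2=4, P3=0, P4=0, P5=4, P6=0)
step 6: fire T2:  (P0=8, P1=4, P2=4, P3=0, P4=0, P5=4, P6=0) → (P0=8, P1=4, P2=2, P3=0, P4=0, P5=6, P6=0)

(P0=8, P1=4, P2=2, P3=0, P4=0, P5=6, P6=0)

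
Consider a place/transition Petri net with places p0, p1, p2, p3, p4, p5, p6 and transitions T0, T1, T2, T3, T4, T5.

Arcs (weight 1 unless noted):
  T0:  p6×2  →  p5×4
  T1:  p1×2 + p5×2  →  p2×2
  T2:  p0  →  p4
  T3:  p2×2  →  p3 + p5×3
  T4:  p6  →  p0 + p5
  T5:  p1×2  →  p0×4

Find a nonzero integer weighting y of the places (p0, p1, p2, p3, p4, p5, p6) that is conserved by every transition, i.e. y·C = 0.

y = (p0:1, p1:2, p2:3, p3:3, p4:1, p5:1, p6:2)

Incidence matrix C (rows=places, cols=transitions):
       T0   T1   T2   T3   T4   T5
   p0   0    0   -1    0    1    4
   p1   0   -2    0    0    0   -2
   p2   0    2    0   -2    0    0
   p3   0    0    0    1    0    0
   p4   0    0    1    0    0    0
   p5   4   -2    0    3    1    0
   p6  -2    0    0    0   -1    0

Candidate y = [1, 2, 3, 3, 1, 1, 2]; check y·C column-wise:
  col T0: 1·0 + 2·0 + 3·0 + 3·0 + 1·0 + 1·4 + 2·-2 = 0
  col T1: 1·0 + 2·-2 + 3·2 + 3·0 + 1·0 + 1·-2 + 2·0 = 0
  col T2: 1·-1 + 2·0 + 3·0 + 3·0 + 1·1 + 1·0 + 2·0 = 0
  col T3: 1·0 + 2·0 + 3·-2 + 3·1 + 1·0 + 1·3 + 2·0 = 0
  col T4: 1·1 + 2·0 + 3·0 + 3·0 + 1·0 + 1·1 + 2·-1 = 0
  col T5: 1·4 + 2·-2 + 3·0 + 3·0 + 1·0 + 1·0 + 2·0 = 0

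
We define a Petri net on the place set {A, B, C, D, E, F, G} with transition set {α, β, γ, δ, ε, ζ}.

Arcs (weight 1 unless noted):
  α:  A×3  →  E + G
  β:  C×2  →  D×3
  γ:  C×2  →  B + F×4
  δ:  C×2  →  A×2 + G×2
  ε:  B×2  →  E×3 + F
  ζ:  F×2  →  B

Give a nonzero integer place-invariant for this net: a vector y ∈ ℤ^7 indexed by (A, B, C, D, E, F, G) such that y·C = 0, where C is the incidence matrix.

y = (A:1, B:2, C:3, D:2, E:1, F:1, G:2)

Incidence matrix C (rows=places, cols=transitions):
        α    β    γ    δ    ε    ζ
    A  -3    0    0    2    0    0
    B   0    0    1    0   -2    1
    C   0   -2   -2   -2    0    0
    D   0    3    0    0    0    0
    E   1    0    0    0    3    0
    F   0    0    4    0    1   -2
    G   1    0    0    2    0    0

Candidate y = [1, 2, 3, 2, 1, 1, 2]; check y·C column-wise:
  col α: 1·-3 + 2·0 + 3·0 + 2·0 + 1·1 + 1·0 + 2·1 = 0
  col β: 1·0 + 2·0 + 3·-2 + 2·3 + 1·0 + 1·0 + 2·0 = 0
  col γ: 1·0 + 2·1 + 3·-2 + 2·0 + 1·0 + 1·4 + 2·0 = 0
  col δ: 1·2 + 2·0 + 3·-2 + 2·0 + 1·0 + 1·0 + 2·2 = 0
  col ε: 1·0 + 2·-2 + 3·0 + 2·0 + 1·3 + 1·1 + 2·0 = 0
  col ζ: 1·0 + 2·1 + 3·0 + 2·0 + 1·0 + 1·-2 + 2·0 = 0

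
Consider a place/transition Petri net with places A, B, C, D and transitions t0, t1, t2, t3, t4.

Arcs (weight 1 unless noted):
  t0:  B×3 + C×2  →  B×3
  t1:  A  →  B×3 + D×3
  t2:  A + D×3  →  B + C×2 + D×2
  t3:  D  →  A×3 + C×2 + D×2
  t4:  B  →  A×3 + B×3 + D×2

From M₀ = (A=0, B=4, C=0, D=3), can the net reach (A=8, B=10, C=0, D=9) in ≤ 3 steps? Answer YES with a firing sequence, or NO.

depth 0: 1 marking
depth 1: 3 markings reached so far
depth 2: 11 markings reached so far
depth 3: 32 markings reached so far
target is not among the 32 markings reachable within 3 steps

NO — not reachable within 3 firings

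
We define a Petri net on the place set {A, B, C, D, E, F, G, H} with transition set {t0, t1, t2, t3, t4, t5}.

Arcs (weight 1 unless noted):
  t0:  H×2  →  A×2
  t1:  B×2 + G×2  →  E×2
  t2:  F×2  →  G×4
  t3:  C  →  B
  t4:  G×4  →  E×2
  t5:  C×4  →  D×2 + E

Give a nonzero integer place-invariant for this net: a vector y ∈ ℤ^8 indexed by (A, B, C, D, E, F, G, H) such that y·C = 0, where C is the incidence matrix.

Incidence matrix C (rows=places, cols=transitions):
       t0   t1   t2   t3   t4   t5
    A   2    0    0    0    0    0
    B   0   -2    0    1    0    0
    C   0    0    0   -1    0   -4
    D   0    0    0    0    0    2
    E   0    2    0    0    2    1
    F   0    0   -2    0    0    0
    G   0   -2    4    0   -4    0
    H  -2    0    0    0    0    0

Candidate y = [0, 1, 1, 1, 2, 2, 1, 0]; check y·C column-wise:
  col t0: 0·2 + 1·0 + 1·0 + 1·0 + 2·0 + 2·0 + 1·0 + 0·-2 = 0
  col t1: 1·-2 + 1·0 + 1·0 + 2·2 + 2·0 + 1·-2 = 0
  col t2: 1·0 + 1·0 + 1·0 + 2·0 + 2·-2 + 1·4 = 0
  col t3: 1·1 + 1·-1 + 1·0 + 2·0 + 2·0 + 1·0 = 0
  col t4: 1·0 + 1·0 + 1·0 + 2·2 + 2·0 + 1·-4 = 0
  col t5: 1·0 + 1·-4 + 1·2 + 2·1 + 2·0 + 1·0 = 0

y = (A:0, B:1, C:1, D:1, E:2, F:2, G:1, H:0)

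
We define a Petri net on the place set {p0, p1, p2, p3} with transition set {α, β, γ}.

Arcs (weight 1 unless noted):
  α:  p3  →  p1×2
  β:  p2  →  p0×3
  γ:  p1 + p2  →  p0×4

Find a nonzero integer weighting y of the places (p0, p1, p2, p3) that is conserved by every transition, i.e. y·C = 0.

Incidence matrix C (rows=places, cols=transitions):
        α    β    γ
   p0   0    3    4
   p1   2    0   -1
   p2   0   -1   -1
   p3  -1    0    0

Candidate y = [1, 1, 3, 2]; check y·C column-wise:
  col α: 1·0 + 1·2 + 3·0 + 2·-1 = 0
  col β: 1·3 + 1·0 + 3·-1 + 2·0 = 0
  col γ: 1·4 + 1·-1 + 3·-1 + 2·0 = 0

y = (p0:1, p1:1, p2:3, p3:2)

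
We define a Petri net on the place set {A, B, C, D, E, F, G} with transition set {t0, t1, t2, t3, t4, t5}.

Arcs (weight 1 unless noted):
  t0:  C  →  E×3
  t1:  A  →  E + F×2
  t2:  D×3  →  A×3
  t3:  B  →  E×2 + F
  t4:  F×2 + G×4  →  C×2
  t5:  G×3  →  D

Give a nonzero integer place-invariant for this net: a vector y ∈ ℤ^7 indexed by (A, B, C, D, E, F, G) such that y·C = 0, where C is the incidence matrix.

Incidence matrix C (rows=places, cols=transitions):
       t0   t1   t2   t3   t4   t5
    A   0   -1    3    0    0    0
    B   0    0    0   -1    0    0
    C  -1    0    0    0    2    0
    D   0    0   -3    0    0    1
    E   3    1    0    2    0    0
    F   0    2    0    1   -2    0
    G   0    0    0    0   -4   -3

Candidate y = [3, 3, 3, 3, 1, 1, 1]; check y·C column-wise:
  col t0: 3·0 + 3·0 + 3·-1 + 3·0 + 1·3 + 1·0 + 1·0 = 0
  col t1: 3·-1 + 3·0 + 3·0 + 3·0 + 1·1 + 1·2 + 1·0 = 0
  col t2: 3·3 + 3·0 + 3·0 + 3·-3 + 1·0 + 1·0 + 1·0 = 0
  col t3: 3·0 + 3·-1 + 3·0 + 3·0 + 1·2 + 1·1 + 1·0 = 0
  col t4: 3·0 + 3·0 + 3·2 + 3·0 + 1·0 + 1·-2 + 1·-4 = 0
  col t5: 3·0 + 3·0 + 3·0 + 3·1 + 1·0 + 1·0 + 1·-3 = 0

y = (A:3, B:3, C:3, D:3, E:1, F:1, G:1)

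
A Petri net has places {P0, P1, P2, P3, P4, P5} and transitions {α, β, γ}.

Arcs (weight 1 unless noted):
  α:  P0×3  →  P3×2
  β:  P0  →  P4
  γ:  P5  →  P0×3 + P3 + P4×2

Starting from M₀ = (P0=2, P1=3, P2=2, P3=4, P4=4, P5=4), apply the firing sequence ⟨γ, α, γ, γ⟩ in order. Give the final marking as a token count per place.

step 1: fire γ:  (P0=2, P1=3, P2=2, P3=4, P4=4, P5=4) → (P0=5, P1=3, P2=2, P3=5, P4=6, P5=3)
step 2: fire α:  (P0=5, P1=3, P2=2, P3=5, P4=6, P5=3) → (P0=2, P1=3, P2=2, P3=7, P4=6, P5=3)
step 3: fire γ:  (P0=2, P1=3, P2=2, P3=7, P4=6, P5=3) → (P0=5, P1=3, P2=2, P3=8, P4=8, P5=2)
step 4: fire γ:  (P0=5, P1=3, P2=2, P3=8, P4=8, P5=2) → (P0=8, P1=3, P2=2, P3=9, P4=10, P5=1)

(P0=8, P1=3, P2=2, P3=9, P4=10, P5=1)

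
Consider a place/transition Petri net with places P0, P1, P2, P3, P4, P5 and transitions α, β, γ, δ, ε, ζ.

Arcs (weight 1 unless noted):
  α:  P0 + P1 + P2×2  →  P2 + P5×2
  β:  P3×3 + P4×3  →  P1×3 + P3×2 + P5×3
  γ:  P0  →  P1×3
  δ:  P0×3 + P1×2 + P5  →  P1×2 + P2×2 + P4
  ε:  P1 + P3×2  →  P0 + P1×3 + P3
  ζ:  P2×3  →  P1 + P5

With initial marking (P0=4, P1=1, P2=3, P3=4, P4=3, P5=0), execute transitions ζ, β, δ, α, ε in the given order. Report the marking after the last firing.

step 1: fire ζ:  (P0=4, P1=1, P2=3, P3=4, P4=3, P5=0) → (P0=4, P1=2, P2=0, P3=4, P4=3, P5=1)
step 2: fire β:  (P0=4, P1=2, P2=0, P3=4, P4=3, P5=1) → (P0=4, P1=5, P2=0, P3=3, P4=0, P5=4)
step 3: fire δ:  (P0=4, P1=5, P2=0, P3=3, P4=0, P5=4) → (P0=1, P1=5, P2=2, P3=3, P4=1, P5=3)
step 4: fire α:  (P0=1, P1=5, P2=2, P3=3, P4=1, P5=3) → (P0=0, P1=4, P2=1, P3=3, P4=1, P5=5)
step 5: fire ε:  (P0=0, P1=4, P2=1, P3=3, P4=1, P5=5) → (P0=1, P1=6, P2=1, P3=2, P4=1, P5=5)

(P0=1, P1=6, P2=1, P3=2, P4=1, P5=5)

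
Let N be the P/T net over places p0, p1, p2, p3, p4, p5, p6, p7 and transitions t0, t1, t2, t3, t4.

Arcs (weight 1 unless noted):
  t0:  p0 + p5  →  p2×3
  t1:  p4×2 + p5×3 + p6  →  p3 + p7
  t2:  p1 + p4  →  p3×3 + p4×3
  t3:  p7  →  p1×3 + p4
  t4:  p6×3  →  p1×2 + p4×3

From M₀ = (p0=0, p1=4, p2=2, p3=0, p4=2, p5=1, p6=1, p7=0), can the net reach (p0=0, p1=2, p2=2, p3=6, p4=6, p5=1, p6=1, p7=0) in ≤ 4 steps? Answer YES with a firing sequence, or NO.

YES — reachable via ⟨t2, t2⟩ (2 firings)

step 1: fire t2:  (p0=0, p1=4, p2=2, p3=0, p4=2, p5=1, p6=1, p7=0) → (p0=0, p1=3, p2=2, p3=3, p4=4, p5=1, p6=1, p7=0)
step 2: fire t2:  (p0=0, p1=3, p2=2, p3=3, p4=4, p5=1, p6=1, p7=0) → (p0=0, p1=2, p2=2, p3=6, p4=6, p5=1, p6=1, p7=0)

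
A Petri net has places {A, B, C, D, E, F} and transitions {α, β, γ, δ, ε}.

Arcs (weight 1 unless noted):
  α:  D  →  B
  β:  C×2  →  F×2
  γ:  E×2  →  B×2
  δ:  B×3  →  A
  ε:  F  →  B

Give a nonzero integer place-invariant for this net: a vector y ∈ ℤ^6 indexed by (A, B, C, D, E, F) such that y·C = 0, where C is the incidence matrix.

Incidence matrix C (rows=places, cols=transitions):
        α    β    γ    δ    ε
    A   0    0    0    1    0
    B   1    0    2   -3    1
    C   0   -2    0    0    0
    D  -1    0    0    0    0
    E   0    0   -2    0    0
    F   0    2    0    0   -1

Candidate y = [3, 1, 1, 1, 1, 1]; check y·C column-wise:
  col α: 3·0 + 1·1 + 1·0 + 1·-1 + 1·0 + 1·0 = 0
  col β: 3·0 + 1·0 + 1·-2 + 1·0 + 1·0 + 1·2 = 0
  col γ: 3·0 + 1·2 + 1·0 + 1·0 + 1·-2 + 1·0 = 0
  col δ: 3·1 + 1·-3 + 1·0 + 1·0 + 1·0 + 1·0 = 0
  col ε: 3·0 + 1·1 + 1·0 + 1·0 + 1·0 + 1·-1 = 0

y = (A:3, B:1, C:1, D:1, E:1, F:1)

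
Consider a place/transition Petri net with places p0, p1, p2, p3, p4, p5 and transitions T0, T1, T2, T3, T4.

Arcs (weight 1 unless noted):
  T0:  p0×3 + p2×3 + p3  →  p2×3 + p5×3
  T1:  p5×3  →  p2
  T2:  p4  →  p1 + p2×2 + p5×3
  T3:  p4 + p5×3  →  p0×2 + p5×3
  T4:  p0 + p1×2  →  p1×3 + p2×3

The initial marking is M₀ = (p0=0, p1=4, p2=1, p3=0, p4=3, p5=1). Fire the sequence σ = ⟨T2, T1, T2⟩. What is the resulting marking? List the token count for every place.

(p0=0, p1=6, p2=6, p3=0, p4=1, p5=4)

step 1: fire T2:  (p0=0, p1=4, p2=1, p3=0, p4=3, p5=1) → (p0=0, p1=5, p2=3, p3=0, p4=2, p5=4)
step 2: fire T1:  (p0=0, p1=5, p2=3, p3=0, p4=2, p5=4) → (p0=0, p1=5, p2=4, p3=0, p4=2, p5=1)
step 3: fire T2:  (p0=0, p1=5, p2=4, p3=0, p4=2, p5=1) → (p0=0, p1=6, p2=6, p3=0, p4=1, p5=4)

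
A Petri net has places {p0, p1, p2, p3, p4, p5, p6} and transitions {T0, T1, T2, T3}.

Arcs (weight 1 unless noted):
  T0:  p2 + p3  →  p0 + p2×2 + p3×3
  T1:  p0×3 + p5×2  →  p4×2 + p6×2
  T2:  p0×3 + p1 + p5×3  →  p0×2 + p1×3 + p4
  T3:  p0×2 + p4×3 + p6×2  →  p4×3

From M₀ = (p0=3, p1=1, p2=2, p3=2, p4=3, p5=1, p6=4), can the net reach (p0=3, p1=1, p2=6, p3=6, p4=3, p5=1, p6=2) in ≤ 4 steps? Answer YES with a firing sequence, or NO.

depth 0: 1 marking
depth 1: 3 markings reached so far
depth 2: 5 markings reached so far
depth 3: 8 markings reached so far
depth 4: 11 markings reached so far
target is not among the 11 markings reachable within 4 steps

NO — not reachable within 4 firings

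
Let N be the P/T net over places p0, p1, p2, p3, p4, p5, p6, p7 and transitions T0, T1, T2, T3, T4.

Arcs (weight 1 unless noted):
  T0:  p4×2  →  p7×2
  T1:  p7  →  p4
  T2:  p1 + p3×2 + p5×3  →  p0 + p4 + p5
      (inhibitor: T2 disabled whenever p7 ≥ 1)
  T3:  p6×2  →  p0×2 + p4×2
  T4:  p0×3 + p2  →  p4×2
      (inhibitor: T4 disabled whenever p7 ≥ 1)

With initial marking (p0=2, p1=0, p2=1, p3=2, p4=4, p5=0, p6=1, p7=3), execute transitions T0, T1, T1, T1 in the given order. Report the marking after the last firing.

step 1: fire T0:  (p0=2, p1=0, p2=1, p3=2, p4=4, p5=0, p6=1, p7=3) → (p0=2, p1=0, p2=1, p3=2, p4=2, p5=0, p6=1, p7=5)
step 2: fire T1:  (p0=2, p1=0, p2=1, p3=2, p4=2, p5=0, p6=1, p7=5) → (p0=2, p1=0, p2=1, p3=2, p4=3, p5=0, p6=1, p7=4)
step 3: fire T1:  (p0=2, p1=0, p2=1, p3=2, p4=3, p5=0, p6=1, p7=4) → (p0=2, p1=0, p2=1, p3=2, p4=4, p5=0, p6=1, p7=3)
step 4: fire T1:  (p0=2, p1=0, p2=1, p3=2, p4=4, p5=0, p6=1, p7=3) → (p0=2, p1=0, p2=1, p3=2, p4=5, p5=0, p6=1, p7=2)

(p0=2, p1=0, p2=1, p3=2, p4=5, p5=0, p6=1, p7=2)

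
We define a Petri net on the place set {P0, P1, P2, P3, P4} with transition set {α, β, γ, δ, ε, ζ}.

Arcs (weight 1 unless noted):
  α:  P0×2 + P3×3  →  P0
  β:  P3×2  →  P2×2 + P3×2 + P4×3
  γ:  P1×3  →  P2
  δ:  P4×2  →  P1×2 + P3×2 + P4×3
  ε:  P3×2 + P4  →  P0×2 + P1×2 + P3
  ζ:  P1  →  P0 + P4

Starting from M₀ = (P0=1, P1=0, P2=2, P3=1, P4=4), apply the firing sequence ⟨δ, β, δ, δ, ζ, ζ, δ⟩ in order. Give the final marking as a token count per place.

(P0=3, P1=6, P2=4, P3=9, P4=13)

step 1: fire δ:  (P0=1, P1=0, P2=2, P3=1, P4=4) → (P0=1, P1=2, P2=2, P3=3, P4=5)
step 2: fire β:  (P0=1, P1=2, P2=2, P3=3, P4=5) → (P0=1, P1=2, P2=4, P3=3, P4=8)
step 3: fire δ:  (P0=1, P1=2, P2=4, P3=3, P4=8) → (P0=1, P1=4, P2=4, P3=5, P4=9)
step 4: fire δ:  (P0=1, P1=4, P2=4, P3=5, P4=9) → (P0=1, P1=6, P2=4, P3=7, P4=10)
step 5: fire ζ:  (P0=1, P1=6, P2=4, P3=7, P4=10) → (P0=2, P1=5, P2=4, P3=7, P4=11)
step 6: fire ζ:  (P0=2, P1=5, P2=4, P3=7, P4=11) → (P0=3, P1=4, P2=4, P3=7, P4=12)
step 7: fire δ:  (P0=3, P1=4, P2=4, P3=7, P4=12) → (P0=3, P1=6, P2=4, P3=9, P4=13)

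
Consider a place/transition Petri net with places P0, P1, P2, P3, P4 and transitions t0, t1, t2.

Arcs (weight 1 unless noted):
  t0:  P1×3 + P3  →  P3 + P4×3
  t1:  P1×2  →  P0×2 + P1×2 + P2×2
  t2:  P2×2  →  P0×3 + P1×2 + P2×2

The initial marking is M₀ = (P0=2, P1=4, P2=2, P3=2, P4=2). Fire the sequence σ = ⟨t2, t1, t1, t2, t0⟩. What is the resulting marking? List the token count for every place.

(P0=12, P1=5, P2=6, P3=2, P4=5)

step 1: fire t2:  (P0=2, P1=4, P2=2, P3=2, P4=2) → (P0=5, P1=6, P2=2, P3=2, P4=2)
step 2: fire t1:  (P0=5, P1=6, P2=2, P3=2, P4=2) → (P0=7, P1=6, P2=4, P3=2, P4=2)
step 3: fire t1:  (P0=7, P1=6, P2=4, P3=2, P4=2) → (P0=9, P1=6, P2=6, P3=2, P4=2)
step 4: fire t2:  (P0=9, P1=6, P2=6, P3=2, P4=2) → (P0=12, P1=8, P2=6, P3=2, P4=2)
step 5: fire t0:  (P0=12, P1=8, P2=6, P3=2, P4=2) → (P0=12, P1=5, P2=6, P3=2, P4=5)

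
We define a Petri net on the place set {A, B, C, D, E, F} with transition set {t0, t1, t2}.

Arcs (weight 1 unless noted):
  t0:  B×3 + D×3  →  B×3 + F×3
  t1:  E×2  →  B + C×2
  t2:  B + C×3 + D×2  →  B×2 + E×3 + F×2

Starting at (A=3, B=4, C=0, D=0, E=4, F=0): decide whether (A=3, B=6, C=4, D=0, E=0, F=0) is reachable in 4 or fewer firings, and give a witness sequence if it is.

step 1: fire t1:  (A=3, B=4, C=0, D=0, E=4, F=0) → (A=3, B=5, C=2, D=0, E=2, F=0)
step 2: fire t1:  (A=3, B=5, C=2, D=0, E=2, F=0) → (A=3, B=6, C=4, D=0, E=0, F=0)

YES — reachable via ⟨t1, t1⟩ (2 firings)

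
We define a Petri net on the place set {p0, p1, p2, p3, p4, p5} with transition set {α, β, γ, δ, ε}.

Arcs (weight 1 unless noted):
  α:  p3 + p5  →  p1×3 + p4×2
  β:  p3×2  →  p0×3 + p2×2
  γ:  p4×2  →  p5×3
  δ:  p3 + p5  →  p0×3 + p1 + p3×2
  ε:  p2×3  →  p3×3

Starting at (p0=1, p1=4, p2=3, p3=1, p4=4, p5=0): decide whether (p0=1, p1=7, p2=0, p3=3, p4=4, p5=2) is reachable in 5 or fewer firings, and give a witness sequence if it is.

YES — reachable via ⟨γ, α, ε⟩ (3 firings)

step 1: fire γ:  (p0=1, p1=4, p2=3, p3=1, p4=4, p5=0) → (p0=1, p1=4, p2=3, p3=1, p4=2, p5=3)
step 2: fire α:  (p0=1, p1=4, p2=3, p3=1, p4=2, p5=3) → (p0=1, p1=7, p2=3, p3=0, p4=4, p5=2)
step 3: fire ε:  (p0=1, p1=7, p2=3, p3=0, p4=4, p5=2) → (p0=1, p1=7, p2=0, p3=3, p4=4, p5=2)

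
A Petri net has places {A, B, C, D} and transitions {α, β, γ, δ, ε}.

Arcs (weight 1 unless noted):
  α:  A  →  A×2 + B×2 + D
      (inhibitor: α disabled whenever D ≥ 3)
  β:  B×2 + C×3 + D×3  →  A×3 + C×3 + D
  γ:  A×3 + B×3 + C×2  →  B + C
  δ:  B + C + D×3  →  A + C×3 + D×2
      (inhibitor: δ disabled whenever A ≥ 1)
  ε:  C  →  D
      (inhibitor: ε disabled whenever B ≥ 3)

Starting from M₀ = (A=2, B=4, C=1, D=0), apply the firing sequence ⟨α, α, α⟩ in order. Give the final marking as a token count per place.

(A=5, B=10, C=1, D=3)

step 1: fire α:  (A=2, B=4, C=1, D=0) → (A=3, B=6, C=1, D=1)
step 2: fire α:  (A=3, B=6, C=1, D=1) → (A=4, B=8, C=1, D=2)
step 3: fire α:  (A=4, B=8, C=1, D=2) → (A=5, B=10, C=1, D=3)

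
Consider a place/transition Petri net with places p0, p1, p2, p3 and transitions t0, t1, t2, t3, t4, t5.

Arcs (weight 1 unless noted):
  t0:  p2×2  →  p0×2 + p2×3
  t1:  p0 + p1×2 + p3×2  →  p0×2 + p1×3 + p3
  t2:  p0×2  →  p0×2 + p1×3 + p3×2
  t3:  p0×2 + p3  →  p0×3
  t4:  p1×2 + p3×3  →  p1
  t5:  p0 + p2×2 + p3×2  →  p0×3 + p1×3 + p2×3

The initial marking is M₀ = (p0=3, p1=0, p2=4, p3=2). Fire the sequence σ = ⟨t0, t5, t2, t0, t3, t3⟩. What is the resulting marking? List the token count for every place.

(p0=11, p1=6, p2=7, p3=0)

step 1: fire t0:  (p0=3, p1=0, p2=4, p3=2) → (p0=5, p1=0, p2=5, p3=2)
step 2: fire t5:  (p0=5, p1=0, p2=5, p3=2) → (p0=7, p1=3, p2=6, p3=0)
step 3: fire t2:  (p0=7, p1=3, p2=6, p3=0) → (p0=7, p1=6, p2=6, p3=2)
step 4: fire t0:  (p0=7, p1=6, p2=6, p3=2) → (p0=9, p1=6, p2=7, p3=2)
step 5: fire t3:  (p0=9, p1=6, p2=7, p3=2) → (p0=10, p1=6, p2=7, p3=1)
step 6: fire t3:  (p0=10, p1=6, p2=7, p3=1) → (p0=11, p1=6, p2=7, p3=0)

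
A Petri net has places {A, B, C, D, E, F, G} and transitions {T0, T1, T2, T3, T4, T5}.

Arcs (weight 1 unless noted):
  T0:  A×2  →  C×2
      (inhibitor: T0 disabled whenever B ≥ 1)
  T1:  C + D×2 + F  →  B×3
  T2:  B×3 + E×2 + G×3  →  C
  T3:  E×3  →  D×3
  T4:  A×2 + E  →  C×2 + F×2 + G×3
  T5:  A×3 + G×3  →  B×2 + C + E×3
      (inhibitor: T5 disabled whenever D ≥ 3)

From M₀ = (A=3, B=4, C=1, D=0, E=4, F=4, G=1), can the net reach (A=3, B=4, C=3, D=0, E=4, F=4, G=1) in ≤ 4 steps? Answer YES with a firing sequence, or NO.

depth 0: 1 marking
depth 1: 3 markings reached so far
depth 2: 6 markings reached so far
depth 3: 7 markings reached so far
depth 4: 7 markings reached so far
(frontier empty at depth 4; search complete)
target is not among the 7 markings reachable within 4 steps

NO — not reachable within 4 firings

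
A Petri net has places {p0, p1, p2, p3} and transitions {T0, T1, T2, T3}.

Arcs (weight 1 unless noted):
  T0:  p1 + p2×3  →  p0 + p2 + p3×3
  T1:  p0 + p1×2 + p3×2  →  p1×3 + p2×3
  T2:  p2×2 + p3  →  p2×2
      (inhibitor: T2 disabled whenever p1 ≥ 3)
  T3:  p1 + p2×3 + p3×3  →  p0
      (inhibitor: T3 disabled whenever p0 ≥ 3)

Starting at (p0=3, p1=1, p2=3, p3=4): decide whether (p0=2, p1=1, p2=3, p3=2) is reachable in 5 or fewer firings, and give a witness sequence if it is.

depth 0: 1 marking
depth 1: 3 markings reached so far
depth 2: 5 markings reached so far
depth 3: 7 markings reached so far
depth 4: 9 markings reached so far
depth 5: 10 markings reached so far
target is not among the 10 markings reachable within 5 steps

NO — not reachable within 5 firings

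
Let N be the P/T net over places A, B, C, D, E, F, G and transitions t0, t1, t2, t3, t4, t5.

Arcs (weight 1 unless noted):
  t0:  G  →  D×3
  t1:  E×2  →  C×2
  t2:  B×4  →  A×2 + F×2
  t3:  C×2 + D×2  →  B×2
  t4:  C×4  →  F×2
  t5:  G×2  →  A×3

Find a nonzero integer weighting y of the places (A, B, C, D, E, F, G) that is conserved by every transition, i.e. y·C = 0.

Incidence matrix C (rows=places, cols=transitions):
       t0   t1   t2   t3   t4   t5
    A   0    0    2    0    0    3
    B   0    0   -4    2    0    0
    C   0    2    0   -2   -4    0
    D   3    0    0   -2    0    0
    E   0   -2    0    0    0    0
    F   0    0    2    0    2    0
    G  -1    0    0    0    0   -2

Candidate y = [0, 1, 1, 0, 1, 2, 0]; check y·C column-wise:
  col t0: 1·0 + 1·0 + 0·3 + 1·0 + 2·0 + 0·-1 = 0
  col t1: 1·0 + 1·2 + 1·-2 + 2·0 = 0
  col t2: 0·2 + 1·-4 + 1·0 + 1·0 + 2·2 = 0
  col t3: 1·2 + 1·-2 + 0·-2 + 1·0 + 2·0 = 0
  col t4: 1·0 + 1·-4 + 1·0 + 2·2 = 0
  col t5: 0·3 + 1·0 + 1·0 + 1·0 + 2·0 + 0·-2 = 0

y = (A:0, B:1, C:1, D:0, E:1, F:2, G:0)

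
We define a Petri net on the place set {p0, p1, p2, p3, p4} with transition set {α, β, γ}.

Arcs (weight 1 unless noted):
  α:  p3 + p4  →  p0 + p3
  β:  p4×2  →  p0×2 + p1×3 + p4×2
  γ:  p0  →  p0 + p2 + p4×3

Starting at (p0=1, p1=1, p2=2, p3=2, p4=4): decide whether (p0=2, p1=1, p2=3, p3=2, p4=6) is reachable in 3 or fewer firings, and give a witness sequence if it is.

step 1: fire α:  (p0=1, p1=1, p2=2, p3=2, p4=4) → (p0=2, p1=1, p2=2, p3=2, p4=3)
step 2: fire γ:  (p0=2, p1=1, p2=2, p3=2, p4=3) → (p0=2, p1=1, p2=3, p3=2, p4=6)

YES — reachable via ⟨α, γ⟩ (2 firings)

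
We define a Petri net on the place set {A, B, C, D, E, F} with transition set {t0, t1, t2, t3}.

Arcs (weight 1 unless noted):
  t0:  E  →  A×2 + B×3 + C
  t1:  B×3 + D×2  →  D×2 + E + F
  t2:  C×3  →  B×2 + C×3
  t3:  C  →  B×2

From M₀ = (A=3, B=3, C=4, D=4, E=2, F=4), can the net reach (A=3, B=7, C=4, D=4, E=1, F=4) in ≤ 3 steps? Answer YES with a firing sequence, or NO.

NO — not reachable within 3 firings

depth 0: 1 marking
depth 1: 5 markings reached so far
depth 2: 14 markings reached so far
depth 3: 30 markings reached so far
target is not among the 30 markings reachable within 3 steps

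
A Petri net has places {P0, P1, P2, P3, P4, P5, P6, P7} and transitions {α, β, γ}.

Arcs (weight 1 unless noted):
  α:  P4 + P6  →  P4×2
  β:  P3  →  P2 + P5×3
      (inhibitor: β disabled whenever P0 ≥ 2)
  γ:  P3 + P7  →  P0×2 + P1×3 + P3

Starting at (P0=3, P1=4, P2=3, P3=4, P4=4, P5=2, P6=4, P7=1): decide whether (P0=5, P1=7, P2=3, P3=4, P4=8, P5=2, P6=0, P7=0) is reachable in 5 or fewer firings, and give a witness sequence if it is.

step 1: fire α:  (P0=3, P1=4, P2=3, P3=4, P4=4, P5=2, P6=4, P7=1) → (P0=3, P1=4, P2=3, P3=4, P4=5, P5=2, P6=3, P7=1)
step 2: fire α:  (P0=3, P1=4, P2=3, P3=4, P4=5, P5=2, P6=3, P7=1) → (P0=3, P1=4, P2=3, P3=4, P4=6, P5=2, P6=2, P7=1)
step 3: fire α:  (P0=3, P1=4, P2=3, P3=4, P4=6, P5=2, P6=2, P7=1) → (P0=3, P1=4, P2=3, P3=4, P4=7, P5=2, P6=1, P7=1)
step 4: fire α:  (P0=3, P1=4, P2=3, P3=4, P4=7, P5=2, P6=1, P7=1) → (P0=3, P1=4, P2=3, P3=4, P4=8, P5=2, P6=0, P7=1)
step 5: fire γ:  (P0=3, P1=4, P2=3, P3=4, P4=8, P5=2, P6=0, P7=1) → (P0=5, P1=7, P2=3, P3=4, P4=8, P5=2, P6=0, P7=0)

YES — reachable via ⟨α, α, α, α, γ⟩ (5 firings)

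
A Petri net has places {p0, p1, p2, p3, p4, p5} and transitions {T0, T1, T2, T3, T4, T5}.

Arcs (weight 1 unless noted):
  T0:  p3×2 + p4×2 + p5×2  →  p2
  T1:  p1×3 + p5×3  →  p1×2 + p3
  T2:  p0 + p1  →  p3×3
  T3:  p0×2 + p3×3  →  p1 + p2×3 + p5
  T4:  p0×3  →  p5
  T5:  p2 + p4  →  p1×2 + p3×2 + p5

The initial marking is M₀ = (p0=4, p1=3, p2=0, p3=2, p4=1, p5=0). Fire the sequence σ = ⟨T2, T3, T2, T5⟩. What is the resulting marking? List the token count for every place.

(p0=0, p1=4, p2=2, p3=7, p4=0, p5=2)

step 1: fire T2:  (p0=4, p1=3, p2=0, p3=2, p4=1, p5=0) → (p0=3, p1=2, p2=0, p3=5, p4=1, p5=0)
step 2: fire T3:  (p0=3, p1=2, p2=0, p3=5, p4=1, p5=0) → (p0=1, p1=3, p2=3, p3=2, p4=1, p5=1)
step 3: fire T2:  (p0=1, p1=3, p2=3, p3=2, p4=1, p5=1) → (p0=0, p1=2, p2=3, p3=5, p4=1, p5=1)
step 4: fire T5:  (p0=0, p1=2, p2=3, p3=5, p4=1, p5=1) → (p0=0, p1=4, p2=2, p3=7, p4=0, p5=2)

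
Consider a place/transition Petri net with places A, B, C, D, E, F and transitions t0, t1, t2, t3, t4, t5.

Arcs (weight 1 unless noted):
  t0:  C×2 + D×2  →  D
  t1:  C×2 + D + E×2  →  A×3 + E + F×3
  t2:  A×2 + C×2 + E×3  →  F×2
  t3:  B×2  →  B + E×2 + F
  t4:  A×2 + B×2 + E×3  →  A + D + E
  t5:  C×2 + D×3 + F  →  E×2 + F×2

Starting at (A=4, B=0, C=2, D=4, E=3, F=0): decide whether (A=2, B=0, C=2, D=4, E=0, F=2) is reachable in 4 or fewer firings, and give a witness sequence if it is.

NO — not reachable within 4 firings

depth 0: 1 marking
depth 1: 4 markings reached so far
depth 2: 4 markings reached so far
(frontier empty at depth 2; search complete)
target is not among the 4 markings reachable within 4 steps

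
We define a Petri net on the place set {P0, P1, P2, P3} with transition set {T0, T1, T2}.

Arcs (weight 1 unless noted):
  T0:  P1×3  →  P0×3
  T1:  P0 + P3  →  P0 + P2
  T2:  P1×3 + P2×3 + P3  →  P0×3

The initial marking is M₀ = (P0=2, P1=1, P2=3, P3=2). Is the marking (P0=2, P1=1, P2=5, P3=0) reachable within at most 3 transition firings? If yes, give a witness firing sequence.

YES — reachable via ⟨T1, T1⟩ (2 firings)

step 1: fire T1:  (P0=2, P1=1, P2=3, P3=2) → (P0=2, P1=1, P2=4, P3=1)
step 2: fire T1:  (P0=2, P1=1, P2=4, P3=1) → (P0=2, P1=1, P2=5, P3=0)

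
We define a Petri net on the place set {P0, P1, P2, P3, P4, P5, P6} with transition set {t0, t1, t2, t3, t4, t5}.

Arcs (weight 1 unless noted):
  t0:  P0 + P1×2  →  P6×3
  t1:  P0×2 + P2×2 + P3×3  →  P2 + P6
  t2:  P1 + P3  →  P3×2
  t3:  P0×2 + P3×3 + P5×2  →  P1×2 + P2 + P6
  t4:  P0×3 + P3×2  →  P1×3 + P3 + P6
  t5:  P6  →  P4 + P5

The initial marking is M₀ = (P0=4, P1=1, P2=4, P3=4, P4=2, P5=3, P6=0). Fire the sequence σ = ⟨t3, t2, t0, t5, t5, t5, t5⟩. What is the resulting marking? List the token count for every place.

step 1: fire t3:  (P0=4, P1=1, P2=4, P3=4, P4=2, P5=3, P6=0) → (P0=2, P1=3, P2=5, P3=1, P4=2, P5=1, P6=1)
step 2: fire t2:  (P0=2, P1=3, P2=5, P3=1, P4=2, P5=1, P6=1) → (P0=2, P1=2, P2=5, P3=2, P4=2, P5=1, P6=1)
step 3: fire t0:  (P0=2, P1=2, P2=5, P3=2, P4=2, P5=1, P6=1) → (P0=1, P1=0, P2=5, P3=2, P4=2, P5=1, P6=4)
step 4: fire t5:  (P0=1, P1=0, P2=5, P3=2, P4=2, P5=1, P6=4) → (P0=1, P1=0, P2=5, P3=2, P4=3, P5=2, P6=3)
step 5: fire t5:  (P0=1, P1=0, P2=5, P3=2, P4=3, P5=2, P6=3) → (P0=1, P1=0, P2=5, P3=2, P4=4, P5=3, P6=2)
step 6: fire t5:  (P0=1, P1=0, P2=5, P3=2, P4=4, P5=3, P6=2) → (P0=1, P1=0, P2=5, P3=2, P4=5, P5=4, P6=1)
step 7: fire t5:  (P0=1, P1=0, P2=5, P3=2, P4=5, P5=4, P6=1) → (P0=1, P1=0, P2=5, P3=2, P4=6, P5=5, P6=0)

(P0=1, P1=0, P2=5, P3=2, P4=6, P5=5, P6=0)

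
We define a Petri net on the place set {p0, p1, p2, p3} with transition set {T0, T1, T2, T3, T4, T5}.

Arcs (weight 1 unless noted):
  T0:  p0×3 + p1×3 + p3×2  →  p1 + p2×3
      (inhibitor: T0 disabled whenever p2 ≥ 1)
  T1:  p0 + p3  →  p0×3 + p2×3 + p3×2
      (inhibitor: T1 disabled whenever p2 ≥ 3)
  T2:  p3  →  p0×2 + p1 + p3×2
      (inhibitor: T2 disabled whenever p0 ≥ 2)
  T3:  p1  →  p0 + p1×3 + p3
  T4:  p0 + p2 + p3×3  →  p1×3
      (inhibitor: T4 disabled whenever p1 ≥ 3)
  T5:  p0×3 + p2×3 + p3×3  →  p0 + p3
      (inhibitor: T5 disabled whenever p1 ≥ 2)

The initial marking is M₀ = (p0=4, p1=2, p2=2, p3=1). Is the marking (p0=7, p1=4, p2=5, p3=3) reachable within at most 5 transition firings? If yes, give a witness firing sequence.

YES — reachable via ⟨T1, T3⟩ (2 firings)

step 1: fire T1:  (p0=4, p1=2, p2=2, p3=1) → (p0=6, p1=2, p2=5, p3=2)
step 2: fire T3:  (p0=6, p1=2, p2=5, p3=2) → (p0=7, p1=4, p2=5, p3=3)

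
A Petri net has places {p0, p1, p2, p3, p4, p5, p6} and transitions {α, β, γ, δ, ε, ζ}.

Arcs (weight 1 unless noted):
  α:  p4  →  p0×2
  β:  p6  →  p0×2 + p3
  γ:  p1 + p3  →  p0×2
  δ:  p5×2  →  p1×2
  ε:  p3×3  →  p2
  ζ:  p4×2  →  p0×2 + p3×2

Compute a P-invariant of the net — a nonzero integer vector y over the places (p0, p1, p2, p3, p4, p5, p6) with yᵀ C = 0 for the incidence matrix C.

Incidence matrix C (rows=places, cols=transitions):
        α    β    γ    δ    ε    ζ
   p0   2    2    2    0    0    2
   p1   0    0   -1    2    0    0
   p2   0    0    0    0    1    0
   p3   0    1   -1    0   -3    2
   p4  -1    0    0    0    0   -2
   p5   0    0    0   -2    0    0
   p6   0   -1    0    0    0    0

Candidate y = [1, 1, 3, 1, 2, 1, 3]; check y·C column-wise:
  col α: 1·2 + 1·0 + 3·0 + 1·0 + 2·-1 + 1·0 + 3·0 = 0
  col β: 1·2 + 1·0 + 3·0 + 1·1 + 2·0 + 1·0 + 3·-1 = 0
  col γ: 1·2 + 1·-1 + 3·0 + 1·-1 + 2·0 + 1·0 + 3·0 = 0
  col δ: 1·0 + 1·2 + 3·0 + 1·0 + 2·0 + 1·-2 + 3·0 = 0
  col ε: 1·0 + 1·0 + 3·1 + 1·-3 + 2·0 + 1·0 + 3·0 = 0
  col ζ: 1·2 + 1·0 + 3·0 + 1·2 + 2·-2 + 1·0 + 3·0 = 0

y = (p0:1, p1:1, p2:3, p3:1, p4:2, p5:1, p6:3)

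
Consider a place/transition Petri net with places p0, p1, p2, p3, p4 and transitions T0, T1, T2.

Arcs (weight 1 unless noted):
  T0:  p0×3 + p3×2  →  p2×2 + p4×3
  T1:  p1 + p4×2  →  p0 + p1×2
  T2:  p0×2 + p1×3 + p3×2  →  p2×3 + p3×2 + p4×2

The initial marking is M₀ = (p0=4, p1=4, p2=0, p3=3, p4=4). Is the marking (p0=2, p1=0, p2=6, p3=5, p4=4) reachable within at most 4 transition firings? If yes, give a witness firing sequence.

depth 0: 1 marking
depth 1: 4 markings reached so far
depth 2: 7 markings reached so far
depth 3: 10 markings reached so far
depth 4: 14 markings reached so far
target is not among the 14 markings reachable within 4 steps

NO — not reachable within 4 firings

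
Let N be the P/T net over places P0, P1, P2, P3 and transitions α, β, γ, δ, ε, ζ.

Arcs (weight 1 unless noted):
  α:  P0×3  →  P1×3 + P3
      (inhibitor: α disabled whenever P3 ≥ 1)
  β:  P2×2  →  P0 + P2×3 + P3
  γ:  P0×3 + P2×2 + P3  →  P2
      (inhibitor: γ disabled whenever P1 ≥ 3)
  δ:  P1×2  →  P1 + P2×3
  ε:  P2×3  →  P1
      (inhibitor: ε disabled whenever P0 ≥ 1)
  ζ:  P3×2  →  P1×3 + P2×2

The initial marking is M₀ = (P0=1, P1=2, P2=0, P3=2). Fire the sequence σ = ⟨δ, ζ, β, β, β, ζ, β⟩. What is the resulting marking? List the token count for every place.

step 1: fire δ:  (P0=1, P1=2, P2=0, P3=2) → (P0=1, P1=1, P2=3, P3=2)
step 2: fire ζ:  (P0=1, P1=1, P2=3, P3=2) → (P0=1, P1=4, P2=5, P3=0)
step 3: fire β:  (P0=1, P1=4, P2=5, P3=0) → (P0=2, P1=4, P2=6, P3=1)
step 4: fire β:  (P0=2, P1=4, P2=6, P3=1) → (P0=3, P1=4, P2=7, P3=2)
step 5: fire β:  (P0=3, P1=4, P2=7, P3=2) → (P0=4, P1=4, P2=8, P3=3)
step 6: fire ζ:  (P0=4, P1=4, P2=8, P3=3) → (P0=4, P1=7, P2=10, P3=1)
step 7: fire β:  (P0=4, P1=7, P2=10, P3=1) → (P0=5, P1=7, P2=11, P3=2)

(P0=5, P1=7, P2=11, P3=2)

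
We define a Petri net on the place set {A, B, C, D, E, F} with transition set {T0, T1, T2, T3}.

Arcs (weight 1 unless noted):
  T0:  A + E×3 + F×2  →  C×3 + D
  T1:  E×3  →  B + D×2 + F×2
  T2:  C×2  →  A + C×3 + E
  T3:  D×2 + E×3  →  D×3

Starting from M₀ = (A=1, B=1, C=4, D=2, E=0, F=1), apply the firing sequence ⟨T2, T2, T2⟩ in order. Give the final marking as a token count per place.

step 1: fire T2:  (A=1, B=1, C=4, D=2, E=0, F=1) → (A=2, B=1, C=5, D=2, E=1, F=1)
step 2: fire T2:  (A=2, B=1, C=5, D=2, E=1, F=1) → (A=3, B=1, C=6, D=2, E=2, F=1)
step 3: fire T2:  (A=3, B=1, C=6, D=2, E=2, F=1) → (A=4, B=1, C=7, D=2, E=3, F=1)

(A=4, B=1, C=7, D=2, E=3, F=1)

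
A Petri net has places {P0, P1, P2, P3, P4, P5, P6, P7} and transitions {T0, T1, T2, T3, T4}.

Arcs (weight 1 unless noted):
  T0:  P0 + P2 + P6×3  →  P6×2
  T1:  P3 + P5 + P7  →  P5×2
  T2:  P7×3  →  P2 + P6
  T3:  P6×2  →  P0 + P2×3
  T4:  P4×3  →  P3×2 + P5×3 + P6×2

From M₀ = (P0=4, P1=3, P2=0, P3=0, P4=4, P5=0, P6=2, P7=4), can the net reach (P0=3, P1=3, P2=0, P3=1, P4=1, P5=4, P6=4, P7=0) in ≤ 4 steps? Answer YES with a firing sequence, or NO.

step 1: fire T2:  (P0=4, P1=3, P2=0, P3=0, P4=4, P5=0, P6=2, P7=4) → (P0=4, P1=3, P2=1, P3=0, P4=4, P5=0, P6=3, P7=1)
step 2: fire T0:  (P0=4, P1=3, P2=1, P3=0, P4=4, P5=0, P6=3, P7=1) → (P0=3, P1=3, P2=0, P3=0, P4=4, P5=0, P6=2, P7=1)
step 3: fire T4:  (P0=3, P1=3, P2=0, P3=0, P4=4, P5=0, P6=2, P7=1) → (P0=3, P1=3, P2=0, P3=2, P4=1, P5=3, P6=4, P7=1)
step 4: fire T1:  (P0=3, P1=3, P2=0, P3=2, P4=1, P5=3, P6=4, P7=1) → (P0=3, P1=3, P2=0, P3=1, P4=1, P5=4, P6=4, P7=0)

YES — reachable via ⟨T2, T0, T4, T1⟩ (4 firings)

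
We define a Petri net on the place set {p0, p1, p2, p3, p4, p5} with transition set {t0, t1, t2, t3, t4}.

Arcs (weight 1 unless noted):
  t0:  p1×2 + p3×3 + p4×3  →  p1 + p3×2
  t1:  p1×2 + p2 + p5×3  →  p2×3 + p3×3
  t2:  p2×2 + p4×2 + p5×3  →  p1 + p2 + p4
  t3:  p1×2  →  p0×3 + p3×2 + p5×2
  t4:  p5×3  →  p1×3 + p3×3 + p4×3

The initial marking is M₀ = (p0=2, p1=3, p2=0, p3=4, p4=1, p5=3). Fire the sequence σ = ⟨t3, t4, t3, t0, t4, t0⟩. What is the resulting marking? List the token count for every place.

step 1: fire t3:  (p0=2, p1=3, p2=0, p3=4, p4=1, p5=3) → (p0=5, p1=1, p2=0, p3=6, p4=1, p5=5)
step 2: fire t4:  (p0=5, p1=1, p2=0, p3=6, p4=1, p5=5) → (p0=5, p1=4, p2=0, p3=9, p4=4, p5=2)
step 3: fire t3:  (p0=5, p1=4, p2=0, p3=9, p4=4, p5=2) → (p0=8, p1=2, p2=0, p3=11, p4=4, p5=4)
step 4: fire t0:  (p0=8, p1=2, p2=0, p3=11, p4=4, p5=4) → (p0=8, p1=1, p2=0, p3=10, p4=1, p5=4)
step 5: fire t4:  (p0=8, p1=1, p2=0, p3=10, p4=1, p5=4) → (p0=8, p1=4, p2=0, p3=13, p4=4, p5=1)
step 6: fire t0:  (p0=8, p1=4, p2=0, p3=13, p4=4, p5=1) → (p0=8, p1=3, p2=0, p3=12, p4=1, p5=1)

(p0=8, p1=3, p2=0, p3=12, p4=1, p5=1)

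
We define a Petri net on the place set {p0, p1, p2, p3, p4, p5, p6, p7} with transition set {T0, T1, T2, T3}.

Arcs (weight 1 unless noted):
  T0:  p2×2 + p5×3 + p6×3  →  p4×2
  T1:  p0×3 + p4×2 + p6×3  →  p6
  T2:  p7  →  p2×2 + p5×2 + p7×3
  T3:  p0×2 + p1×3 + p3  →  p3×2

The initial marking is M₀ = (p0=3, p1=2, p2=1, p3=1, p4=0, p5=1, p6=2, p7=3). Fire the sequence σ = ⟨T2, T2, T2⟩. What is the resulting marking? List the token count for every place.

step 1: fire T2:  (p0=3, p1=2, p2=1, p3=1, p4=0, p5=1, p6=2, p7=3) → (p0=3, p1=2, p2=3, p3=1, p4=0, p5=3, p6=2, p7=5)
step 2: fire T2:  (p0=3, p1=2, p2=3, p3=1, p4=0, p5=3, p6=2, p7=5) → (p0=3, p1=2, p2=5, p3=1, p4=0, p5=5, p6=2, p7=7)
step 3: fire T2:  (p0=3, p1=2, p2=5, p3=1, p4=0, p5=5, p6=2, p7=7) → (p0=3, p1=2, p2=7, p3=1, p4=0, p5=7, p6=2, p7=9)

(p0=3, p1=2, p2=7, p3=1, p4=0, p5=7, p6=2, p7=9)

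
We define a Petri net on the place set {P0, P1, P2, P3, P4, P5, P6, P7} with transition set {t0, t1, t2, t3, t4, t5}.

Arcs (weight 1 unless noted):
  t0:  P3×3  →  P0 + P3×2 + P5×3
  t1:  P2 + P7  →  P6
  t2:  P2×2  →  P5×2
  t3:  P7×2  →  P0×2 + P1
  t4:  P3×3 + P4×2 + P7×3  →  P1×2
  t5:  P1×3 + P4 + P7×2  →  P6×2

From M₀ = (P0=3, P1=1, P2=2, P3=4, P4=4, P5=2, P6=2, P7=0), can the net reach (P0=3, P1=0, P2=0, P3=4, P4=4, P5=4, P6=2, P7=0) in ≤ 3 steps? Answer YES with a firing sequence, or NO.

NO — not reachable within 3 firings

depth 0: 1 marking
depth 1: 3 markings reached so far
depth 2: 5 markings reached so far
depth 3: 6 markings reached so far
target is not among the 6 markings reachable within 3 steps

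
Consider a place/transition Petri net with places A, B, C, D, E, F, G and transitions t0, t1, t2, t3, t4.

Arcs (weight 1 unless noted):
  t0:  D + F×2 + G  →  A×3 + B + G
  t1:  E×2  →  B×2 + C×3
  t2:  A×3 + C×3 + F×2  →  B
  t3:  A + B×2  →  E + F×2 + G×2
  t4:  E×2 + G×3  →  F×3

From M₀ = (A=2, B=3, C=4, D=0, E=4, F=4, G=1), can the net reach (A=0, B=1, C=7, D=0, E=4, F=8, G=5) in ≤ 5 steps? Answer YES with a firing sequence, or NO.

step 1: fire t1:  (A=2, B=3, C=4, D=0, E=4, F=4, G=1) → (A=2, B=5, C=7, D=0, E=2, F=4, G=1)
step 2: fire t3:  (A=2, B=5, C=7, D=0, E=2, F=4, G=1) → (A=1, B=3, C=7, D=0, E=3, F=6, G=3)
step 3: fire t3:  (A=1, B=3, C=7, D=0, E=3, F=6, G=3) → (A=0, B=1, C=7, D=0, E=4, F=8, G=5)

YES — reachable via ⟨t1, t3, t3⟩ (3 firings)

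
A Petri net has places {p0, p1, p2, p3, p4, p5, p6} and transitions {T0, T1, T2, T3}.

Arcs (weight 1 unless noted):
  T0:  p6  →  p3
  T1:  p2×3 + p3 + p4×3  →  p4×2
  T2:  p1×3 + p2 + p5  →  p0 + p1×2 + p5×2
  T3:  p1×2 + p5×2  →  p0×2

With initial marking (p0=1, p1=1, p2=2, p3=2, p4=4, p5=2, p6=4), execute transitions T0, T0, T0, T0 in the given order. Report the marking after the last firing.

step 1: fire T0:  (p0=1, p1=1, p2=2, p3=2, p4=4, p5=2, p6=4) → (p0=1, p1=1, p2=2, p3=3, p4=4, p5=2, p6=3)
step 2: fire T0:  (p0=1, p1=1, p2=2, p3=3, p4=4, p5=2, p6=3) → (p0=1, p1=1, p2=2, p3=4, p4=4, p5=2, p6=2)
step 3: fire T0:  (p0=1, p1=1, p2=2, p3=4, p4=4, p5=2, p6=2) → (p0=1, p1=1, p2=2, p3=5, p4=4, p5=2, p6=1)
step 4: fire T0:  (p0=1, p1=1, p2=2, p3=5, p4=4, p5=2, p6=1) → (p0=1, p1=1, p2=2, p3=6, p4=4, p5=2, p6=0)

(p0=1, p1=1, p2=2, p3=6, p4=4, p5=2, p6=0)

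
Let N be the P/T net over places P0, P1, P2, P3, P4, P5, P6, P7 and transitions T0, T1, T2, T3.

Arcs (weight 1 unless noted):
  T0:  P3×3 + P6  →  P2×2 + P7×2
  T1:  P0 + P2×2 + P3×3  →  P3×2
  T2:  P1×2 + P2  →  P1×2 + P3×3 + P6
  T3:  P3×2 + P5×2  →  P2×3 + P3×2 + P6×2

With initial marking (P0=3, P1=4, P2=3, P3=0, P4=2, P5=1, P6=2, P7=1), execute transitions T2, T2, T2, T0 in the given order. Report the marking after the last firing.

(P0=3, P1=4, P2=2, P3=6, P4=2, P5=1, P6=4, P7=3)

step 1: fire T2:  (P0=3, P1=4, P2=3, P3=0, P4=2, P5=1, P6=2, P7=1) → (P0=3, P1=4, P2=2, P3=3, P4=2, P5=1, P6=3, P7=1)
step 2: fire T2:  (P0=3, P1=4, P2=2, P3=3, P4=2, P5=1, P6=3, P7=1) → (P0=3, P1=4, P2=1, P3=6, P4=2, P5=1, P6=4, P7=1)
step 3: fire T2:  (P0=3, P1=4, P2=1, P3=6, P4=2, P5=1, P6=4, P7=1) → (P0=3, P1=4, P2=0, P3=9, P4=2, P5=1, P6=5, P7=1)
step 4: fire T0:  (P0=3, P1=4, P2=0, P3=9, P4=2, P5=1, P6=5, P7=1) → (P0=3, P1=4, P2=2, P3=6, P4=2, P5=1, P6=4, P7=3)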